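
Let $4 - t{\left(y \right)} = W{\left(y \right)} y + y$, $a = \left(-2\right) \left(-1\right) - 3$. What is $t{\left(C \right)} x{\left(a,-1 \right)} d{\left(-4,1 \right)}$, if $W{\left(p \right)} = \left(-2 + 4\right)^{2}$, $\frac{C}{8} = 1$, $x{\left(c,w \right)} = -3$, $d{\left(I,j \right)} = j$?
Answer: $108$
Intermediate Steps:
$a = -1$ ($a = 2 - 3 = -1$)
$C = 8$ ($C = 8 \cdot 1 = 8$)
$W{\left(p \right)} = 4$ ($W{\left(p \right)} = 2^{2} = 4$)
$t{\left(y \right)} = 4 - 5 y$ ($t{\left(y \right)} = 4 - \left(4 y + y\right) = 4 - 5 y$)
$t{\left(C \right)} x{\left(a,-1 \right)} d{\left(-4,1 \right)} = \left(4 - 40\right) \left(-3\right) 1 = \left(-36\right) \left(-3\right) 1 = 108 \cdot 1 = 108$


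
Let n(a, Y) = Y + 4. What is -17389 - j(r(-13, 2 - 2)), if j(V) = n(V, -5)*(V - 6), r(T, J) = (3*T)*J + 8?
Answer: -17387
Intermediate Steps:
n(a, Y) = 4 + Y
r(T, J) = 8 + 3*J*T (r(T, J) = 3*J*T + 8 = 8 + 3*J*T)
j(V) = 6 - V (j(V) = (4 - 5)*(V - 6) = -(-6 + V) = 6 - V)
-17389 - j(r(-13, 2 - 2)) = -17389 - (6 - (8 + 3*(2 - 2)*(-13))) = -17389 - (6 - (8 + 3*0*(-13))) = -17389 - (6 - (8 + 0)) = -17389 - (6 - 1*8) = -17389 - (6 - 8) = -17389 - 1*(-2) = -17389 + 2 = -17387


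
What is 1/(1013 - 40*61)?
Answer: -1/1427 ≈ -0.00070077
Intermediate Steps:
1/(1013 - 40*61) = 1/(1013 - 2440) = 1/(-1427) = -1/1427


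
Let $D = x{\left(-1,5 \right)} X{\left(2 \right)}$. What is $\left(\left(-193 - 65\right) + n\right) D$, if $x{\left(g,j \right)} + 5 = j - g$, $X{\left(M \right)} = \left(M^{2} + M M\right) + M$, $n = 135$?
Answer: $-1230$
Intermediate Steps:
$X{\left(M \right)} = M + 2 M^{2}$ ($X{\left(M \right)} = \left(M^{2} + M^{2}\right) + M = 2 M^{2} + M = M + 2 M^{2}$)
$x{\left(g,j \right)} = -5 + j - g$ ($x{\left(g,j \right)} = -5 - \left(g - j\right) = -5 + j - g$)
$D = 10$ ($D = \left(-5 + 5 - -1\right) 2 \left(1 + 2 \cdot 2\right) = \left(-5 + 5 + 1\right) 2 \left(1 + 4\right) = 1 \cdot 2 \cdot 5 = 1 \cdot 10 = 10$)
$\left(\left(-193 - 65\right) + n\right) D = \left(\left(-193 - 65\right) + 135\right) 10 = \left(-258 + 135\right) 10 = \left(-123\right) 10 = -1230$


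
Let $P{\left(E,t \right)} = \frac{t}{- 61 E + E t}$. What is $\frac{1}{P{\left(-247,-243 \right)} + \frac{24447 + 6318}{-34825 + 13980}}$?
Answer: $- \frac{313041872}{463029531} \approx -0.67607$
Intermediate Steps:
$\frac{1}{P{\left(-247,-243 \right)} + \frac{24447 + 6318}{-34825 + 13980}} = \frac{1}{- \frac{243}{\left(-247\right) \left(-61 - 243\right)} + \frac{24447 + 6318}{-34825 + 13980}} = \frac{1}{\left(-243\right) \left(- \frac{1}{247}\right) \frac{1}{-304} + \frac{30765}{-20845}} = \frac{1}{\left(-243\right) \left(- \frac{1}{247}\right) \left(- \frac{1}{304}\right) + 30765 \left(- \frac{1}{20845}\right)} = \frac{1}{- \frac{243}{75088} - \frac{6153}{4169}} = \frac{1}{- \frac{463029531}{313041872}} = - \frac{313041872}{463029531}$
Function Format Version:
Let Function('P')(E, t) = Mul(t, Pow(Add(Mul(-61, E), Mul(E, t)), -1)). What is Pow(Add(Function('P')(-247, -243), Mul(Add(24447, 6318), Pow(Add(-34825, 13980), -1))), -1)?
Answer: Rational(-313041872, 463029531) ≈ -0.67607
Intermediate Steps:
Pow(Add(Function('P')(-247, -243), Mul(Add(24447, 6318), Pow(Add(-34825, 13980), -1))), -1) = Pow(Add(Mul(-243, Pow(-247, -1), Pow(Add(-61, -243), -1)), Mul(Add(24447, 6318), Pow(Add(-34825, 13980), -1))), -1) = Pow(Add(Mul(-243, Rational(-1, 247), Pow(-304, -1)), Mul(30765, Pow(-20845, -1))), -1) = Pow(Add(Mul(-243, Rational(-1, 247), Rational(-1, 304)), Mul(30765, Rational(-1, 20845))), -1) = Pow(Add(Rational(-243, 75088), Rational(-6153, 4169)), -1) = Pow(Rational(-463029531, 313041872), -1) = Rational(-313041872, 463029531)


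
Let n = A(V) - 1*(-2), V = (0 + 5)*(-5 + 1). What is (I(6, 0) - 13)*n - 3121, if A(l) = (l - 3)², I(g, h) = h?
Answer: -10024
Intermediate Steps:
V = -20 (V = 5*(-4) = -20)
A(l) = (-3 + l)²
n = 531 (n = (-3 - 20)² - 1*(-2) = (-23)² + 2 = 529 + 2 = 531)
(I(6, 0) - 13)*n - 3121 = (0 - 13)*531 - 3121 = -13*531 - 3121 = -6903 - 3121 = -10024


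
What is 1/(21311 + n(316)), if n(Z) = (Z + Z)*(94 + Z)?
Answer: 1/280431 ≈ 3.5659e-6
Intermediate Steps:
n(Z) = 2*Z*(94 + Z) (n(Z) = (2*Z)*(94 + Z) = 2*Z*(94 + Z))
1/(21311 + n(316)) = 1/(21311 + 2*316*(94 + 316)) = 1/(21311 + 2*316*410) = 1/(21311 + 259120) = 1/280431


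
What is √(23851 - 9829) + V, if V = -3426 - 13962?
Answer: -17388 + 3*√1558 ≈ -17270.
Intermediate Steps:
V = -17388
√(23851 - 9829) + V = √(23851 - 9829) - 17388 = √14022 - 17388 = 3*√1558 - 17388 = -17388 + 3*√1558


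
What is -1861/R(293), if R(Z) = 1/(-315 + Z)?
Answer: 40942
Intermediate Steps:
-1861/R(293) = -1861/(1/(-315 + 293)) = -1861/(1/(-22)) = -1861/(-1/22) = -1861*(-22) = 40942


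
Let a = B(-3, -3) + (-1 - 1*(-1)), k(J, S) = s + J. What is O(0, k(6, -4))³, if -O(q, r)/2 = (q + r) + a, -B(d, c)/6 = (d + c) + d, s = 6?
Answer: -2299968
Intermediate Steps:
k(J, S) = 6 + J
B(d, c) = -12*d - 6*c (B(d, c) = -6*((d + c) + d) = -6*((c + d) + d) = -6*(c + 2*d) = -12*d - 6*c)
a = 54 (a = (-12*(-3) - 6*(-3)) + (-1 - 1*(-1)) = (36 + 18) + (-1 + 1) = 54 + 0 = 54)
O(q, r) = -108 - 2*q - 2*r (O(q, r) = -2*((q + r) + 54) = -2*(54 + q + r) = -108 - 2*q - 2*r)
O(0, k(6, -4))³ = (-108 - 2*0 - 2*(6 + 6))³ = (-108 + 0 - 2*12)³ = (-108 + 0 - 24)³ = (-132)³ = -2299968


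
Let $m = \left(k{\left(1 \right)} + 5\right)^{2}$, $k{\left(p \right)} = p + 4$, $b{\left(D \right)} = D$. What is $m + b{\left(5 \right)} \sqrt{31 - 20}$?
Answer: $100 + 5 \sqrt{11} \approx 116.58$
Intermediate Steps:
$k{\left(p \right)} = 4 + p$
$m = 100$ ($m = \left(\left(4 + 1\right) + 5\right)^{2} = \left(5 + 5\right)^{2} = 10^{2} = 100$)
$m + b{\left(5 \right)} \sqrt{31 - 20} = 100 + 5 \sqrt{31 - 20} = 100 + 5 \sqrt{11}$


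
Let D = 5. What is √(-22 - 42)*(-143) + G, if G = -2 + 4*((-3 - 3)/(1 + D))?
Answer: -6 - 1144*I ≈ -6.0 - 1144.0*I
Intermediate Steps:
G = -6 (G = -2 + 4*((-3 - 3)/(1 + 5)) = -2 + 4*(-6/6) = -2 + 4*(-6*⅙) = -2 + 4*(-1) = -2 - 4 = -6)
√(-22 - 42)*(-143) + G = √(-22 - 42)*(-143) - 6 = √(-64)*(-143) - 6 = (8*I)*(-143) - 6 = -1144*I - 6 = -6 - 1144*I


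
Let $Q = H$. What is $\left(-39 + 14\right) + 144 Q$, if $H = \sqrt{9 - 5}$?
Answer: $263$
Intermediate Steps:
$H = 2$ ($H = \sqrt{4} = 2$)
$Q = 2$
$\left(-39 + 14\right) + 144 Q = \left(-39 + 14\right) + 144 \cdot 2 = -25 + 288 = 263$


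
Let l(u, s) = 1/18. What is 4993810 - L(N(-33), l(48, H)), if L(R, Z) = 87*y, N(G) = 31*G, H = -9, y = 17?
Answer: 4992331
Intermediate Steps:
l(u, s) = 1/18
L(R, Z) = 1479 (L(R, Z) = 87*17 = 1479)
4993810 - L(N(-33), l(48, H)) = 4993810 - 1*1479 = 4993810 - 1479 = 4992331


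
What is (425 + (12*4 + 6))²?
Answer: 229441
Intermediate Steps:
(425 + (12*4 + 6))² = (425 + (48 + 6))² = (425 + 54)² = 479² = 229441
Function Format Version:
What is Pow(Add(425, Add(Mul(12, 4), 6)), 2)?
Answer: 229441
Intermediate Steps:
Pow(Add(425, Add(Mul(12, 4), 6)), 2) = Pow(Add(425, Add(48, 6)), 2) = Pow(Add(425, 54), 2) = Pow(479, 2) = 229441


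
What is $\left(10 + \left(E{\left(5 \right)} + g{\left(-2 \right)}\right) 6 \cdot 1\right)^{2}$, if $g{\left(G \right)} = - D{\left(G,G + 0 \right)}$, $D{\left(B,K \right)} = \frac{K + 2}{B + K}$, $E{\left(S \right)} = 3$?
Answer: $784$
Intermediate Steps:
$D{\left(B,K \right)} = \frac{2 + K}{B + K}$
$g{\left(G \right)} = - \frac{2 + G}{2 G}$ ($g{\left(G \right)} = - \frac{2 + \left(G + 0\right)}{G + \left(G + 0\right)} = - \frac{2 + G}{G + G} = - \frac{2 + G}{2 G}$)
$\left(10 + \left(E{\left(5 \right)} + g{\left(-2 \right)}\right) 6 \cdot 1\right)^{2} = \left(10 + \left(3 + \frac{-2 - -2}{2 \left(-2\right)}\right) 6 \cdot 1\right)^{2} = \left(10 + \left(3 + \frac{1}{2} \left(- \frac{1}{2}\right) \left(-2 + 2\right)\right) 6\right)^{2} = \left(10 + \left(3 + \frac{1}{2} \left(- \frac{1}{2}\right) 0\right) 6\right)^{2} = \left(10 + \left(3 + 0\right) 6\right)^{2} = \left(10 + 3 \cdot 6\right)^{2} = \left(10 + 18\right)^{2} = 28^{2} = 784$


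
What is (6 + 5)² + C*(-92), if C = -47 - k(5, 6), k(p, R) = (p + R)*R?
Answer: 10517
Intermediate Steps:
k(p, R) = R*(R + p) (k(p, R) = (R + p)*R = R*(R + p))
C = -113 (C = -47 - 6*(6 + 5) = -47 - 6*11 = -47 - 1*66 = -47 - 66 = -113)
(6 + 5)² + C*(-92) = (6 + 5)² - 113*(-92) = 11² + 10396 = 121 + 10396 = 10517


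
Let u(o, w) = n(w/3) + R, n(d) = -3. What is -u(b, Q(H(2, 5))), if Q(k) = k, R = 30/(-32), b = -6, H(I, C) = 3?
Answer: 63/16 ≈ 3.9375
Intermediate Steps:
R = -15/16 (R = 30*(-1/32) = -15/16 ≈ -0.93750)
u(o, w) = -63/16 (u(o, w) = -3 - 15/16 = -63/16)
-u(b, Q(H(2, 5))) = -1*(-63/16) = 63/16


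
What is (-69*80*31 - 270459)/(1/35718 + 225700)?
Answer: -15772318722/8061552601 ≈ -1.9565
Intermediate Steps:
(-69*80*31 - 270459)/(1/35718 + 225700) = (-5520*31 - 270459)/(1/35718 + 225700) = (-171120 - 270459)/(8061552601/35718) = -441579*35718/8061552601 = -15772318722/8061552601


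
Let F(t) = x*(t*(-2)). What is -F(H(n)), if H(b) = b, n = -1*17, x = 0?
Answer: 0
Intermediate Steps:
n = -17
F(t) = 0 (F(t) = 0*(t*(-2)) = 0*(-2*t) = 0)
-F(H(n)) = -1*0 = 0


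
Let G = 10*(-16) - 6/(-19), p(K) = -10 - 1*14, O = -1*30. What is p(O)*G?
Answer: 72816/19 ≈ 3832.4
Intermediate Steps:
O = -30
p(K) = -24 (p(K) = -10 - 14 = -24)
G = -3034/19 (G = -160 - 6*(-1/19) = -160 + 6/19 = -3034/19 ≈ -159.68)
p(O)*G = -24*(-3034/19) = 72816/19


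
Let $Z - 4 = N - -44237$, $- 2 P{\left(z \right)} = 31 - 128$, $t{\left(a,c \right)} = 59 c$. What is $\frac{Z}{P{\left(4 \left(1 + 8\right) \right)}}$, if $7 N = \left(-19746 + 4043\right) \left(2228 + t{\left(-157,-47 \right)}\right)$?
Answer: $\frac{17735644}{679} \approx 26120.0$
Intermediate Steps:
$N = \frac{8558135}{7}$ ($N = \frac{\left(-19746 + 4043\right) \left(2228 + 59 \left(-47\right)\right)}{7} = \frac{\left(-15703\right) \left(2228 - 2773\right)}{7} = \frac{\left(-15703\right) \left(-545\right)}{7} = \frac{1}{7} \cdot 8558135 = \frac{8558135}{7} \approx 1.2226 \cdot 10^{6}$)
$P{\left(z \right)} = \frac{97}{2}$ ($P{\left(z \right)} = - \frac{31 - 128}{2} = \left(- \frac{1}{2}\right) \left(-97\right) = \frac{97}{2}$)
$Z = \frac{8867822}{7}$ ($Z = 4 + \left(\frac{8558135}{7} - -44237\right) = 4 + \left(\frac{8558135}{7} + 44237\right) = 4 + \frac{8867794}{7} = \frac{8867822}{7} \approx 1.2668 \cdot 10^{6}$)
$\frac{Z}{P{\left(4 \left(1 + 8\right) \right)}} = \frac{8867822}{7 \cdot \frac{97}{2}} = \frac{8867822}{7} \cdot \frac{2}{97} = \frac{17735644}{679}$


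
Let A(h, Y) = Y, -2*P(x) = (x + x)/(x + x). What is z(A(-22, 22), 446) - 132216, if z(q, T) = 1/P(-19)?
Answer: -132218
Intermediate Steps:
P(x) = -½ (P(x) = -(x + x)/(2*(x + x)) = -2*x/(2*(2*x)) = -2*x*1/(2*x)/2 = -½*1 = -½)
z(q, T) = -2 (z(q, T) = 1/(-½) = -2)
z(A(-22, 22), 446) - 132216 = -2 - 132216 = -132218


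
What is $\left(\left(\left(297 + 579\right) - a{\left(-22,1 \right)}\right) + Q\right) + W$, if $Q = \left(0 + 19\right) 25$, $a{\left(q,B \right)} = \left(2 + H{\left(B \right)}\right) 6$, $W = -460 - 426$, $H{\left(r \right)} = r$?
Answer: $447$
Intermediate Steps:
$W = -886$
$a{\left(q,B \right)} = 12 + 6 B$ ($a{\left(q,B \right)} = \left(2 + B\right) 6 = 12 + 6 B$)
$Q = 475$ ($Q = 19 \cdot 25 = 475$)
$\left(\left(\left(297 + 579\right) - a{\left(-22,1 \right)}\right) + Q\right) + W = \left(\left(\left(297 + 579\right) - \left(12 + 6 \cdot 1\right)\right) + 475\right) - 886 = \left(\left(876 - \left(12 + 6\right)\right) + 475\right) - 886 = \left(\left(876 - 18\right) + 475\right) - 886 = \left(858 + 475\right) - 886 = 1333 - 886 = 447$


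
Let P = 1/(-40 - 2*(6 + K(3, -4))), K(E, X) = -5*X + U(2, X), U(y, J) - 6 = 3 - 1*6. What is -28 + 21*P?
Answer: -395/14 ≈ -28.214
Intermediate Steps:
U(y, J) = 3 (U(y, J) = 6 + (3 - 1*6) = 6 + (3 - 6) = 6 - 3 = 3)
K(E, X) = 3 - 5*X (K(E, X) = -5*X + 3 = 3 - 5*X)
P = -1/98 (P = 1/(-40 - 2*(6 + (3 - 5*(-4)))) = 1/(-40 - 2*(6 + (3 + 20))) = 1/(-40 - 2*(6 + 23)) = 1/(-40 - 2*29) = 1/(-40 - 58) = 1/(-98) = -1/98 ≈ -0.010204)
-28 + 21*P = -28 + 21*(-1/98) = -28 - 3/14 = -395/14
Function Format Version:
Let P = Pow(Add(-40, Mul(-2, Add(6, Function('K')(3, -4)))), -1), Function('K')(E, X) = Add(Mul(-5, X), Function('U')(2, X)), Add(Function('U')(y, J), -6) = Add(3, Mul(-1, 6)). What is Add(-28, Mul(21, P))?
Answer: Rational(-395, 14) ≈ -28.214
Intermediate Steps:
Function('U')(y, J) = 3 (Function('U')(y, J) = Add(6, Add(3, Mul(-1, 6))) = Add(6, Add(3, -6)) = Add(6, -3) = 3)
Function('K')(E, X) = Add(3, Mul(-5, X)) (Function('K')(E, X) = Add(Mul(-5, X), 3) = Add(3, Mul(-5, X)))
P = Rational(-1, 98) (P = Pow(Add(-40, Mul(-2, Add(6, Add(3, Mul(-5, -4))))), -1) = Pow(Add(-40, Mul(-2, Add(6, Add(3, 20)))), -1) = Pow(Add(-40, Mul(-2, Add(6, 23))), -1) = Pow(Add(-40, Mul(-2, 29)), -1) = Pow(Add(-40, -58), -1) = Pow(-98, -1) = Rational(-1, 98) ≈ -0.010204)
Add(-28, Mul(21, P)) = Add(-28, Mul(21, Rational(-1, 98))) = Add(-28, Rational(-3, 14)) = Rational(-395, 14)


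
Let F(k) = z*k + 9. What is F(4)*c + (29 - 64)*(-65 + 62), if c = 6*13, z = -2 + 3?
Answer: 1119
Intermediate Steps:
z = 1
F(k) = 9 + k (F(k) = 1*k + 9 = k + 9 = 9 + k)
c = 78
F(4)*c + (29 - 64)*(-65 + 62) = (9 + 4)*78 + (29 - 64)*(-65 + 62) = 13*78 - 35*(-3) = 1014 + 105 = 1119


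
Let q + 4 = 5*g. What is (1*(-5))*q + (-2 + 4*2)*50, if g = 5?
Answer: 195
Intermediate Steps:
q = 21 (q = -4 + 5*5 = -4 + 25 = 21)
(1*(-5))*q + (-2 + 4*2)*50 = (1*(-5))*21 + (-2 + 4*2)*50 = -5*21 + (-2 + 8)*50 = -105 + 6*50 = -105 + 300 = 195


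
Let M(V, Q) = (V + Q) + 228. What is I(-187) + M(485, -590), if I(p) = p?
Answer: -64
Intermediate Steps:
M(V, Q) = 228 + Q + V (M(V, Q) = (Q + V) + 228 = 228 + Q + V)
I(-187) + M(485, -590) = -187 + (228 - 590 + 485) = -187 + 123 = -64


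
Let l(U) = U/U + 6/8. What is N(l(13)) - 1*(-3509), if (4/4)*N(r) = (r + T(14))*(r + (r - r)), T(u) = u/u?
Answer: 56221/16 ≈ 3513.8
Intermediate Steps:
T(u) = 1
l(U) = 7/4 (l(U) = 1 + 6*(⅛) = 1 + ¾ = 7/4)
N(r) = r*(1 + r) (N(r) = (r + 1)*(r + (r - r)) = (1 + r)*(r + 0) = (1 + r)*r = r*(1 + r))
N(l(13)) - 1*(-3509) = 7*(1 + 7/4)/4 - 1*(-3509) = (7/4)*(11/4) + 3509 = 77/16 + 3509 = 56221/16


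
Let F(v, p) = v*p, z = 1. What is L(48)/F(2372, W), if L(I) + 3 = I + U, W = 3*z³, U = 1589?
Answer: 817/3558 ≈ 0.22962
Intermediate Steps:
W = 3 (W = 3*1³ = 3*1 = 3)
L(I) = 1586 + I (L(I) = -3 + (I + 1589) = -3 + (1589 + I) = 1586 + I)
F(v, p) = p*v
L(48)/F(2372, W) = (1586 + 48)/((3*2372)) = 1634/7116 = 1634*(1/7116) = 817/3558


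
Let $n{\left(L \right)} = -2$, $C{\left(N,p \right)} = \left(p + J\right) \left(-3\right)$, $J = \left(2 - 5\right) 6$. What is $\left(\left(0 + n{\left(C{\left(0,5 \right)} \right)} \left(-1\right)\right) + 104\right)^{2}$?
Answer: $11236$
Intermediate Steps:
$J = -18$ ($J = \left(2 - 5\right) 6 = \left(-3\right) 6 = -18$)
$C{\left(N,p \right)} = 54 - 3 p$ ($C{\left(N,p \right)} = \left(p - 18\right) \left(-3\right) = \left(-18 + p\right) \left(-3\right) = 54 - 3 p$)
$\left(\left(0 + n{\left(C{\left(0,5 \right)} \right)} \left(-1\right)\right) + 104\right)^{2} = \left(\left(0 - -2\right) + 104\right)^{2} = \left(\left(0 + 2\right) + 104\right)^{2} = \left(2 + 104\right)^{2} = 106^{2} = 11236$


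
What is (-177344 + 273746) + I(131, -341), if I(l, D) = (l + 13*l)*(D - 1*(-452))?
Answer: 299976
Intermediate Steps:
I(l, D) = 14*l*(452 + D) (I(l, D) = (14*l)*(D + 452) = (14*l)*(452 + D) = 14*l*(452 + D))
(-177344 + 273746) + I(131, -341) = (-177344 + 273746) + 14*131*(452 - 341) = 96402 + 14*131*111 = 96402 + 203574 = 299976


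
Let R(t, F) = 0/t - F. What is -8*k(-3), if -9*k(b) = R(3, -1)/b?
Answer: -8/27 ≈ -0.29630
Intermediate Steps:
R(t, F) = -F (R(t, F) = 0 - F = -F)
k(b) = -1/(9*b) (k(b) = -(-1*(-1))/(9*b) = -1/(9*b))
-8*k(-3) = -(-8)/(9*(-3)) = -(-8)*(-1)/(9*3) = -8*1/27 = -8/27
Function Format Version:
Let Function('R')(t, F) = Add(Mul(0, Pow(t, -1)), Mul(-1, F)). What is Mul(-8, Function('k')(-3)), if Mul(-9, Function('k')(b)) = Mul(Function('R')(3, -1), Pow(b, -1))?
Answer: Rational(-8, 27) ≈ -0.29630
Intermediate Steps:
Function('R')(t, F) = Mul(-1, F) (Function('R')(t, F) = Add(0, Mul(-1, F)) = Mul(-1, F))
Function('k')(b) = Mul(Rational(-1, 9), Pow(b, -1)) (Function('k')(b) = Mul(Rational(-1, 9), Mul(Mul(-1, -1), Pow(b, -1))) = Mul(Rational(-1, 9), Mul(1, Pow(b, -1))) = Mul(Rational(-1, 9), Pow(b, -1)))
Mul(-8, Function('k')(-3)) = Mul(-8, Mul(Rational(-1, 9), Pow(-3, -1))) = Mul(-8, Mul(Rational(-1, 9), Rational(-1, 3))) = Mul(-8, Rational(1, 27)) = Rational(-8, 27)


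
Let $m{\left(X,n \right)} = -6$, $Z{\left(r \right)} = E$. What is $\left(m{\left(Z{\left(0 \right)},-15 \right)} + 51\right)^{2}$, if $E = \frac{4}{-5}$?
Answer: $2025$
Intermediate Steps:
$E = - \frac{4}{5}$ ($E = 4 \left(- \frac{1}{5}\right) = - \frac{4}{5} \approx -0.8$)
$Z{\left(r \right)} = - \frac{4}{5}$
$\left(m{\left(Z{\left(0 \right)},-15 \right)} + 51\right)^{2} = \left(-6 + 51\right)^{2} = 45^{2} = 2025$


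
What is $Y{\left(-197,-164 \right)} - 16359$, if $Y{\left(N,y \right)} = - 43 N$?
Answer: $-7888$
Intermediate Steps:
$Y{\left(-197,-164 \right)} - 16359 = \left(-43\right) \left(-197\right) - 16359 = 8471 - 16359 = -7888$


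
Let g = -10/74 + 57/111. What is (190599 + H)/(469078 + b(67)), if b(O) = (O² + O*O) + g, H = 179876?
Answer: 472675/609934 ≈ 0.77496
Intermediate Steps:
g = 14/37 (g = -10*1/74 + 57*(1/111) = -5/37 + 19/37 = 14/37 ≈ 0.37838)
b(O) = 14/37 + 2*O² (b(O) = (O² + O*O) + 14/37 = (O² + O²) + 14/37 = 2*O² + 14/37 = 14/37 + 2*O²)
(190599 + H)/(469078 + b(67)) = (190599 + 179876)/(469078 + (14/37 + 2*67²)) = 370475/(469078 + (14/37 + 2*4489)) = 370475/(469078 + (14/37 + 8978)) = 370475/(469078 + 332200/37) = 370475/(17688086/37) = 370475*(37/17688086) = 472675/609934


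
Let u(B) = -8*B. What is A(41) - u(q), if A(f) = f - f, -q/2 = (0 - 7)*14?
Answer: 1568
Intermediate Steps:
q = 196 (q = -2*(0 - 7)*14 = -(-14)*14 = -2*(-98) = 196)
A(f) = 0
A(41) - u(q) = 0 - (-8)*196 = 0 - 1*(-1568) = 0 + 1568 = 1568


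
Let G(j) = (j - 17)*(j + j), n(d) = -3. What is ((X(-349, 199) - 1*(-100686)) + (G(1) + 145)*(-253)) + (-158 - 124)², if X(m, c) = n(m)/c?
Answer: 30172576/199 ≈ 1.5162e+5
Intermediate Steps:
G(j) = 2*j*(-17 + j) (G(j) = (-17 + j)*(2*j) = 2*j*(-17 + j))
X(m, c) = -3/c
((X(-349, 199) - 1*(-100686)) + (G(1) + 145)*(-253)) + (-158 - 124)² = ((-3/199 - 1*(-100686)) + (2*1*(-17 + 1) + 145)*(-253)) + (-158 - 124)² = ((-3*1/199 + 100686) + (2*1*(-16) + 145)*(-253)) + (-282)² = ((-3/199 + 100686) + (-32 + 145)*(-253)) + 79524 = (20036511/199 + 113*(-253)) + 79524 = (20036511/199 - 28589) + 79524 = 14347300/199 + 79524 = 30172576/199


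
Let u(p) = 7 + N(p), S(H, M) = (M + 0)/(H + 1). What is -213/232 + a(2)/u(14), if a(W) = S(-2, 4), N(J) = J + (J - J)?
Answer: -5401/4872 ≈ -1.1086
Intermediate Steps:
S(H, M) = M/(1 + H)
N(J) = J (N(J) = J + 0 = J)
a(W) = -4 (a(W) = 4/(1 - 2) = 4/(-1) = 4*(-1) = -4)
u(p) = 7 + p
-213/232 + a(2)/u(14) = -213/232 - 4/(7 + 14) = -213*1/232 - 4/21 = -213/232 - 4*1/21 = -213/232 - 4/21 = -5401/4872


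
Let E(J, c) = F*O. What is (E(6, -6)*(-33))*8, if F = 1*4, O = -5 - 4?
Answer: 9504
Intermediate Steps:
O = -9
F = 4
E(J, c) = -36 (E(J, c) = 4*(-9) = -36)
(E(6, -6)*(-33))*8 = -36*(-33)*8 = 1188*8 = 9504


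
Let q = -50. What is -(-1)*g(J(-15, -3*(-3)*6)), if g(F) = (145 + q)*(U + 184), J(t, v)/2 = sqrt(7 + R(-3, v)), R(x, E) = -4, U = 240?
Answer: 40280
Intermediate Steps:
J(t, v) = 2*sqrt(3) (J(t, v) = 2*sqrt(7 - 4) = 2*sqrt(3))
g(F) = 40280 (g(F) = (145 - 50)*(240 + 184) = 95*424 = 40280)
-(-1)*g(J(-15, -3*(-3)*6)) = -(-1)*40280 = -1*(-40280) = 40280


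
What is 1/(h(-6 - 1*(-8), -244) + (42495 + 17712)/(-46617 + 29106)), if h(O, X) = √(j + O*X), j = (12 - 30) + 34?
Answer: -117142753/16484073329 - 68141138*I*√118/16484073329 ≈ -0.0071064 - 0.044904*I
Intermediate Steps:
j = 16 (j = -18 + 34 = 16)
h(O, X) = √(16 + O*X)
1/(h(-6 - 1*(-8), -244) + (42495 + 17712)/(-46617 + 29106)) = 1/(√(16 + (-6 - 1*(-8))*(-244)) + (42495 + 17712)/(-46617 + 29106)) = 1/(√(16 + (-6 + 8)*(-244)) + 60207/(-17511)) = 1/(√(16 + 2*(-244)) + 60207*(-1/17511)) = 1/(√(16 - 488) - 20069/5837) = 1/(√(-472) - 20069/5837) = 1/(2*I*√118 - 20069/5837) = 1/(-20069/5837 + 2*I*√118)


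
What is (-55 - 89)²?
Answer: 20736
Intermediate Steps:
(-55 - 89)² = (-144)² = 20736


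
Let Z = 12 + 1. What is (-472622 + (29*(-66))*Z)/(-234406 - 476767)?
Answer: 497504/711173 ≈ 0.69955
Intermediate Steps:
Z = 13
(-472622 + (29*(-66))*Z)/(-234406 - 476767) = (-472622 + (29*(-66))*13)/(-234406 - 476767) = (-472622 - 1914*13)/(-711173) = (-472622 - 24882)*(-1/711173) = -497504*(-1/711173) = 497504/711173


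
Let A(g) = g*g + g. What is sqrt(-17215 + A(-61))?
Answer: I*sqrt(13555) ≈ 116.43*I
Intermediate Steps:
A(g) = g + g**2 (A(g) = g**2 + g = g + g**2)
sqrt(-17215 + A(-61)) = sqrt(-17215 - 61*(1 - 61)) = sqrt(-17215 - 61*(-60)) = sqrt(-17215 + 3660) = sqrt(-13555) = I*sqrt(13555)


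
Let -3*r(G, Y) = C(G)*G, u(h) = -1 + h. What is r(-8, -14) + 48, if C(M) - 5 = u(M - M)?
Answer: 176/3 ≈ 58.667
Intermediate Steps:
C(M) = 4 (C(M) = 5 + (-1 + (M - M)) = 5 + (-1 + 0) = 5 - 1 = 4)
r(G, Y) = -4*G/3
r(-8, -14) + 48 = -4/3*(-8) + 48 = 32/3 + 48 = 176/3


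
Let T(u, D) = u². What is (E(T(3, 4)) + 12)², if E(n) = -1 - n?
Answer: 4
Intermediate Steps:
(E(T(3, 4)) + 12)² = ((-1 - 1*3²) + 12)² = ((-1 - 1*9) + 12)² = ((-1 - 9) + 12)² = (-10 + 12)² = 2² = 4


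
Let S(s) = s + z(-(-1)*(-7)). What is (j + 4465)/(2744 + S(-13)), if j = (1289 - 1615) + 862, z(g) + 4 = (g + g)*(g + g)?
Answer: 5001/2923 ≈ 1.7109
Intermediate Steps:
z(g) = -4 + 4*g² (z(g) = -4 + (g + g)*(g + g) = -4 + (2*g)*(2*g) = -4 + 4*g²)
S(s) = 192 + s (S(s) = s + (-4 + 4*(-(-1)*(-7))²) = s + (-4 + 4*(-1*7)²) = s + (-4 + 4*(-7)²) = s + (-4 + 4*49) = s + (-4 + 196) = s + 192 = 192 + s)
j = 536 (j = -326 + 862 = 536)
(j + 4465)/(2744 + S(-13)) = (536 + 4465)/(2744 + (192 - 13)) = 5001/(2744 + 179) = 5001/2923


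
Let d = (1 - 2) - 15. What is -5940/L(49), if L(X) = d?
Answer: 1485/4 ≈ 371.25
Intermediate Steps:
d = -16 (d = -1 - 15 = -16)
L(X) = -16
-5940/L(49) = -5940/(-16) = -5940*(-1/16) = 1485/4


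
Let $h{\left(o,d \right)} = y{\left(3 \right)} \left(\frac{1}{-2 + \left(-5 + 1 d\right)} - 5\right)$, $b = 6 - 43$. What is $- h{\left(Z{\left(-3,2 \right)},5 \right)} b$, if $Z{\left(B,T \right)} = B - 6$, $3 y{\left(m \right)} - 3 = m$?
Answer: $-407$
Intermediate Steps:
$y{\left(m \right)} = 1 + \frac{m}{3}$
$Z{\left(B,T \right)} = -6 + B$ ($Z{\left(B,T \right)} = B - 6 = -6 + B$)
$b = -37$
$h{\left(o,d \right)} = -10 + \frac{2}{-7 + d}$ ($h{\left(o,d \right)} = \left(1 + \frac{1}{3} \cdot 3\right) \left(\frac{1}{-2 + \left(-5 + 1 d\right)} - 5\right) = \left(1 + 1\right) \left(\frac{1}{-2 + \left(-5 + d\right)} - 5\right) = 2 \left(\frac{1}{-7 + d} - 5\right) = 2 \left(-5 + \frac{1}{-7 + d}\right) = -10 + \frac{2}{-7 + d}$)
$- h{\left(Z{\left(-3,2 \right)},5 \right)} b = - \frac{2 \left(36 - 25\right)}{-7 + 5} \left(-37\right) = - \frac{2 \left(36 - 25\right)}{-2} \left(-37\right) = - 2 \left(- \frac{1}{2}\right) 11 \left(-37\right) = - \left(-11\right) \left(-37\right) = \left(-1\right) 407 = -407$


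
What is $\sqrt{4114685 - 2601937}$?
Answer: $2 \sqrt{378187} \approx 1229.9$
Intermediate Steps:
$\sqrt{4114685 - 2601937} = \sqrt{1512748} = 2 \sqrt{378187}$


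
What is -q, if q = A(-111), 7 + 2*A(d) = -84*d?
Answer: -9317/2 ≈ -4658.5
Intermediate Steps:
A(d) = -7/2 - 42*d (A(d) = -7/2 + (-84*d)/2 = -7/2 - 42*d)
q = 9317/2 (q = -7/2 - 42*(-111) = -7/2 + 4662 = 9317/2 ≈ 4658.5)
-q = -1*9317/2 = -9317/2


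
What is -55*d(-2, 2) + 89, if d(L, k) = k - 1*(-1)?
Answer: -76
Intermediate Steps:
d(L, k) = 1 + k (d(L, k) = k + 1 = 1 + k)
-55*d(-2, 2) + 89 = -55*(1 + 2) + 89 = -55*3 + 89 = -165 + 89 = -76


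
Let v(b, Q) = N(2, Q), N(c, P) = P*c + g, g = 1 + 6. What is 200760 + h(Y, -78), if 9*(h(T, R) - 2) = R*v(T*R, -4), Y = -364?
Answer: 602312/3 ≈ 2.0077e+5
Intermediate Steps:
g = 7
N(c, P) = 7 + P*c (N(c, P) = P*c + 7 = 7 + P*c)
v(b, Q) = 7 + 2*Q (v(b, Q) = 7 + Q*2 = 7 + 2*Q)
h(T, R) = 2 - R/9 (h(T, R) = 2 + (R*(7 + 2*(-4)))/9 = 2 + (R*(7 - 8))/9 = 2 + (R*(-1))/9 = 2 + (-R)/9 = 2 - R/9)
200760 + h(Y, -78) = 200760 + (2 - ⅑*(-78)) = 200760 + (2 + 26/3) = 200760 + 32/3 = 602312/3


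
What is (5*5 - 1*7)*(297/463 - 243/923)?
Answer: 2909196/427349 ≈ 6.8075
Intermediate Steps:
(5*5 - 1*7)*(297/463 - 243/923) = (25 - 7)*(297*(1/463) - 243*1/923) = 18*(297/463 - 243/923) = 18*(161622/427349) = 2909196/427349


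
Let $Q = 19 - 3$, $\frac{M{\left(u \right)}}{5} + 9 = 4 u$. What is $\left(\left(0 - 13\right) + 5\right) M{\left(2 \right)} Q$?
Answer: $640$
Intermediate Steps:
$M{\left(u \right)} = -45 + 20 u$ ($M{\left(u \right)} = -45 + 5 \cdot 4 u = -45 + 20 u$)
$Q = 16$ ($Q = 19 - 3 = 16$)
$\left(\left(0 - 13\right) + 5\right) M{\left(2 \right)} Q = \left(\left(0 - 13\right) + 5\right) \left(-45 + 20 \cdot 2\right) 16 = \left(-13 + 5\right) \left(-45 + 40\right) 16 = \left(-8\right) \left(-5\right) 16 = 40 \cdot 16 = 640$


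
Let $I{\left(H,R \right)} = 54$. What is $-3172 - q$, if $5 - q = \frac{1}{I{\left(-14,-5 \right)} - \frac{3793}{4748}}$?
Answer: $- \frac{802502275}{252599} \approx -3177.0$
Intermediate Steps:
$q = \frac{1258247}{252599}$ ($q = 5 - \frac{1}{54 - \frac{3793}{4748}} = 5 - \frac{1}{\frac{252599}{4748}} = 5 - \frac{4748}{252599} = \frac{1258247}{252599} \approx 4.9812$)
$-3172 - q = -3172 - \frac{1258247}{252599} = - \frac{802502275}{252599}$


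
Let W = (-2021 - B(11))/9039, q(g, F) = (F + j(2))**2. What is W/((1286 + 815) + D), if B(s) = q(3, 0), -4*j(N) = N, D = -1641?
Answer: -539/1108784 ≈ -0.00048612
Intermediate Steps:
j(N) = -N/4
q(g, F) = (-1/2 + F)**2 (q(g, F) = (F - 1/4*2)**2 = (F - 1/2)**2 = (-1/2 + F)**2)
B(s) = 1/4 (B(s) = (-1 + 2*0)**2/4 = (-1 + 0)**2/4 = (1/4)*(-1)**2 = (1/4)*1 = 1/4)
W = -2695/12052 (W = (-2021 - 1*1/4)/9039 = (-2021 - 1/4)*(1/9039) = -8085/4*1/9039 = -2695/12052 ≈ -0.22361)
W/((1286 + 815) + D) = -2695/(12052*((1286 + 815) - 1641)) = -2695/(12052*(2101 - 1641)) = -2695/12052/460 = -2695/12052*1/460 = -539/1108784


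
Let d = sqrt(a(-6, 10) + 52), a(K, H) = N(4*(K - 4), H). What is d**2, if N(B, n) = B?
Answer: 12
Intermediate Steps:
a(K, H) = -16 + 4*K (a(K, H) = 4*(K - 4) = 4*(-4 + K) = -16 + 4*K)
d = 2*sqrt(3) (d = sqrt((-16 + 4*(-6)) + 52) = sqrt((-16 - 24) + 52) = sqrt(-40 + 52) = sqrt(12) = 2*sqrt(3) ≈ 3.4641)
d**2 = (2*sqrt(3))**2 = 12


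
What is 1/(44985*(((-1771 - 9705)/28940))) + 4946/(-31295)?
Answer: -127713379643/807798838935 ≈ -0.15810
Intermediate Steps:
1/(44985*(((-1771 - 9705)/28940))) + 4946/(-31295) = 1/(44985*((-11476*1/28940))) + 4946*(-1/31295) = 1/(44985*(-2869/7235)) - 4946/31295 = (1/44985)*(-7235/2869) - 4946/31295 = -1447/25812393 - 4946/31295 = -127713379643/807798838935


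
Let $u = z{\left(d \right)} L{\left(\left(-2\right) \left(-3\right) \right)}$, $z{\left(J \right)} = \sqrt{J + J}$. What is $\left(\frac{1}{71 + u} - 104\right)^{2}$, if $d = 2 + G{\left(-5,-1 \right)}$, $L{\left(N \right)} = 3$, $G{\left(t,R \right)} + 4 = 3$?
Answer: $\frac{272819227059}{25230529} + \frac{3133926 \sqrt{2}}{25230529} \approx 10813.0$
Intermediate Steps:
$G{\left(t,R \right)} = -1$ ($G{\left(t,R \right)} = -4 + 3 = -1$)
$d = 1$ ($d = 2 - 1 = 1$)
$z{\left(J \right)} = \sqrt{2} \sqrt{J}$ ($z{\left(J \right)} = \sqrt{2 J} = \sqrt{2} \sqrt{J}$)
$u = 3 \sqrt{2}$ ($u = \sqrt{2} \sqrt{1} \cdot 3 = \sqrt{2} \cdot 1 \cdot 3 = \sqrt{2} \cdot 3 = 3 \sqrt{2} \approx 4.2426$)
$\left(\frac{1}{71 + u} - 104\right)^{2} = \left(\frac{1}{71 + 3 \sqrt{2}} - 104\right)^{2} = \left(-104 + \frac{1}{71 + 3 \sqrt{2}}\right)^{2}$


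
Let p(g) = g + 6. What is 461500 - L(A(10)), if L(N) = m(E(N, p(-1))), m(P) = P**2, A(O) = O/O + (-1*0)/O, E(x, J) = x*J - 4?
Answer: 461499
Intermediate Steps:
p(g) = 6 + g
E(x, J) = -4 + J*x (E(x, J) = J*x - 4 = -4 + J*x)
A(O) = 1 (A(O) = 1 + 0/O = 1 + 0 = 1)
L(N) = (-4 + 5*N)**2 (L(N) = (-4 + (6 - 1)*N)**2 = (-4 + 5*N)**2)
461500 - L(A(10)) = 461500 - (-4 + 5*1)**2 = 461500 - (-4 + 5)**2 = 461500 - 1*1**2 = 461500 - 1*1 = 461500 - 1 = 461499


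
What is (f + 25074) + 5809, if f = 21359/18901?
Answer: 583740942/18901 ≈ 30884.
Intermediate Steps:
f = 21359/18901 (f = 21359*(1/18901) = 21359/18901 ≈ 1.1300)
(f + 25074) + 5809 = (21359/18901 + 25074) + 5809 = 473945033/18901 + 5809 = 583740942/18901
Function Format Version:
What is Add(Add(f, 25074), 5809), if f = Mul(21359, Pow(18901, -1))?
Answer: Rational(583740942, 18901) ≈ 30884.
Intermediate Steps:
f = Rational(21359, 18901) (f = Mul(21359, Rational(1, 18901)) = Rational(21359, 18901) ≈ 1.1300)
Add(Add(f, 25074), 5809) = Add(Add(Rational(21359, 18901), 25074), 5809) = Add(Rational(473945033, 18901), 5809) = Rational(583740942, 18901)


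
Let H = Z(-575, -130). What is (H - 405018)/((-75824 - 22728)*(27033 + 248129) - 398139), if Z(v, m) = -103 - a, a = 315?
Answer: 405436/27118163563 ≈ 1.4951e-5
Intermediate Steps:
Z(v, m) = -418 (Z(v, m) = -103 - 1*315 = -103 - 315 = -418)
H = -418
(H - 405018)/((-75824 - 22728)*(27033 + 248129) - 398139) = (-418 - 405018)/((-75824 - 22728)*(27033 + 248129) - 398139) = -405436/(-98552*275162 - 398139) = -405436/(-27117765424 - 398139) = -405436/(-27118163563) = -405436*(-1/27118163563) = 405436/27118163563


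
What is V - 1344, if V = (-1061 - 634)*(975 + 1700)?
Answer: -4535469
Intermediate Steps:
V = -4534125 (V = -1695*2675 = -4534125)
V - 1344 = -4534125 - 1344 = -4535469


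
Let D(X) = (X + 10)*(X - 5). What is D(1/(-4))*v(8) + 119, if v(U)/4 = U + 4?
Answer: -2338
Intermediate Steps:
D(X) = (-5 + X)*(10 + X) (D(X) = (10 + X)*(-5 + X) = (-5 + X)*(10 + X))
v(U) = 16 + 4*U (v(U) = 4*(U + 4) = 4*(4 + U) = 16 + 4*U)
D(1/(-4))*v(8) + 119 = (-50 + (1/(-4))² + 5/(-4))*(16 + 4*8) + 119 = (-50 + (-¼)² + 5*(-¼))*(16 + 32) + 119 = (-50 + 1/16 - 5/4)*48 + 119 = -819/16*48 + 119 = -2457 + 119 = -2338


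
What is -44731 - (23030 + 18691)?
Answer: -86452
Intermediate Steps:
-44731 - (23030 + 18691) = -44731 - 1*41721 = -44731 - 41721 = -86452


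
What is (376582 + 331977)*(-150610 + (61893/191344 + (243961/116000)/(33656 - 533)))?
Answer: -4903559100830798406734909/45949683012000 ≈ -1.0672e+11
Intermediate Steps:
(376582 + 331977)*(-150610 + (61893/191344 + (243961/116000)/(33656 - 533))) = 708559*(-150610 + (61893*(1/191344) + (243961*(1/116000))/33123)) = 708559*(-150610 + (61893/191344 + (243961/116000)*(1/33123))) = 708559*(-150610 + (61893/191344 + 243961/3842268000)) = 708559*(-150610 + 14866010862349/45949683012000) = 708559*(-6920466892426457651/45949683012000) = -4903559100830798406734909/45949683012000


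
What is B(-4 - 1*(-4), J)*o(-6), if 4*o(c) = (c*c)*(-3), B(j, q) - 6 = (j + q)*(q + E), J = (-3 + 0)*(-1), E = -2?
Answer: -243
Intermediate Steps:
J = 3 (J = -3*(-1) = 3)
B(j, q) = 6 + (-2 + q)*(j + q) (B(j, q) = 6 + (j + q)*(q - 2) = 6 + (j + q)*(-2 + q) = 6 + (-2 + q)*(j + q))
o(c) = -3*c²/4 (o(c) = ((c*c)*(-3))/4 = (c²*(-3))/4 = (-3*c²)/4 = -3*c²/4)
B(-4 - 1*(-4), J)*o(-6) = (6 + 3² - 2*(-4 - 1*(-4)) - 2*3 + (-4 - 1*(-4))*3)*(-¾*(-6)²) = (6 + 9 - 2*(-4 + 4) - 6 + (-4 + 4)*3)*(-¾*36) = (6 + 9 - 2*0 - 6 + 0*3)*(-27) = (6 + 9 + 0 - 6 + 0)*(-27) = 9*(-27) = -243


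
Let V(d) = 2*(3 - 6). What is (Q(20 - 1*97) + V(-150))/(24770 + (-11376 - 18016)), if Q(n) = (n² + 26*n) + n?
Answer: -1922/2311 ≈ -0.83167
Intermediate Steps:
Q(n) = n² + 27*n
V(d) = -6 (V(d) = 2*(-3) = -6)
(Q(20 - 1*97) + V(-150))/(24770 + (-11376 - 18016)) = ((20 - 1*97)*(27 + (20 - 1*97)) - 6)/(24770 + (-11376 - 18016)) = ((20 - 97)*(27 + (20 - 97)) - 6)/(24770 - 29392) = (-77*(27 - 77) - 6)/(-4622) = (-77*(-50) - 6)*(-1/4622) = (3850 - 6)*(-1/4622) = 3844*(-1/4622) = -1922/2311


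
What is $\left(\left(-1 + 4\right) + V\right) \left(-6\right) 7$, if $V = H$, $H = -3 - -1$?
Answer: $-42$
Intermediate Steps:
$H = -2$ ($H = -3 + 1 = -2$)
$V = -2$
$\left(\left(-1 + 4\right) + V\right) \left(-6\right) 7 = \left(\left(-1 + 4\right) - 2\right) \left(-6\right) 7 = \left(3 - 2\right) \left(-6\right) 7 = 1 \left(-6\right) 7 = \left(-6\right) 7 = -42$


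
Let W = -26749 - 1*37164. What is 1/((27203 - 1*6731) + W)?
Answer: -1/43441 ≈ -2.3020e-5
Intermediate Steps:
W = -63913 (W = -26749 - 37164 = -63913)
1/((27203 - 1*6731) + W) = 1/((27203 - 1*6731) - 63913) = 1/((27203 - 6731) - 63913) = 1/(20472 - 63913) = 1/(-43441) = -1/43441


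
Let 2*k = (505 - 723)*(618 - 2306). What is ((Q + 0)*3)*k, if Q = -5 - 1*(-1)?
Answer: -2207904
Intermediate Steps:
Q = -4 (Q = -5 + 1 = -4)
k = 183992 (k = ((505 - 723)*(618 - 2306))/2 = (-218*(-1688))/2 = (1/2)*367984 = 183992)
((Q + 0)*3)*k = ((-4 + 0)*3)*183992 = -4*3*183992 = -12*183992 = -2207904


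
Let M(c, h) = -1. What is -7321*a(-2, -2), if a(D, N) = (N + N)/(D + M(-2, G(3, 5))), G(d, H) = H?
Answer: -29284/3 ≈ -9761.3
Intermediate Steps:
a(D, N) = 2*N/(-1 + D) (a(D, N) = (N + N)/(D - 1) = (2*N)/(-1 + D) = 2*N/(-1 + D))
-7321*a(-2, -2) = -14642*(-2)/(-1 - 2) = -14642*(-2)/(-3) = -14642*(-2)*(-1)/3 = -7321*4/3 = -29284/3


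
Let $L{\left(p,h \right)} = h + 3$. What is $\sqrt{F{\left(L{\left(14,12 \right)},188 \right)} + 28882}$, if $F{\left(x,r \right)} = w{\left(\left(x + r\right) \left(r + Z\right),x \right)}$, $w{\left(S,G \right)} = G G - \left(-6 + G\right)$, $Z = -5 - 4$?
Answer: $\sqrt{29098} \approx 170.58$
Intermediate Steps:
$Z = -9$ ($Z = -5 - 4 = -9$)
$L{\left(p,h \right)} = 3 + h$
$w{\left(S,G \right)} = 6 + G^{2} - G$ ($w{\left(S,G \right)} = G^{2} - \left(-6 + G\right) = 6 + G^{2} - G$)
$F{\left(x,r \right)} = 6 + x^{2} - x$
$\sqrt{F{\left(L{\left(14,12 \right)},188 \right)} + 28882} = \sqrt{\left(6 + \left(3 + 12\right)^{2} - \left(3 + 12\right)\right) + 28882} = \sqrt{\left(6 + 15^{2} - 15\right) + 28882} = \sqrt{\left(6 + 225 - 15\right) + 28882} = \sqrt{216 + 28882} = \sqrt{29098}$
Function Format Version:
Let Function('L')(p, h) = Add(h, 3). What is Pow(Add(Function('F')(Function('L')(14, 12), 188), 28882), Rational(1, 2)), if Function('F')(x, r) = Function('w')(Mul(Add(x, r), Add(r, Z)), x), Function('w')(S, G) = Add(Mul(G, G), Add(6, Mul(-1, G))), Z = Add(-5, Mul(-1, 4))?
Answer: Pow(29098, Rational(1, 2)) ≈ 170.58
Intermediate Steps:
Z = -9 (Z = Add(-5, -4) = -9)
Function('L')(p, h) = Add(3, h)
Function('w')(S, G) = Add(6, Pow(G, 2), Mul(-1, G)) (Function('w')(S, G) = Add(Pow(G, 2), Add(6, Mul(-1, G))) = Add(6, Pow(G, 2), Mul(-1, G)))
Function('F')(x, r) = Add(6, Pow(x, 2), Mul(-1, x))
Pow(Add(Function('F')(Function('L')(14, 12), 188), 28882), Rational(1, 2)) = Pow(Add(Add(6, Pow(Add(3, 12), 2), Mul(-1, Add(3, 12))), 28882), Rational(1, 2)) = Pow(Add(Add(6, Pow(15, 2), Mul(-1, 15)), 28882), Rational(1, 2)) = Pow(Add(Add(6, 225, -15), 28882), Rational(1, 2)) = Pow(Add(216, 28882), Rational(1, 2)) = Pow(29098, Rational(1, 2))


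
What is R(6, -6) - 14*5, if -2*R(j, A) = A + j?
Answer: -70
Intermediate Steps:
R(j, A) = -A/2 - j/2 (R(j, A) = -(A + j)/2 = -A/2 - j/2)
R(6, -6) - 14*5 = (-1/2*(-6) - 1/2*6) - 14*5 = (3 - 3) - 70 = 0 - 70 = -70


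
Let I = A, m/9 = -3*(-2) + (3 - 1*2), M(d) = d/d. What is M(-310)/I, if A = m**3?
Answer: 1/250047 ≈ 3.9992e-6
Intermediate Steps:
M(d) = 1
m = 63 (m = 9*(-3*(-2) + (3 - 1*2)) = 9*(6 + (3 - 2)) = 9*(6 + 1) = 9*7 = 63)
A = 250047 (A = 63**3 = 250047)
I = 250047
M(-310)/I = 1/250047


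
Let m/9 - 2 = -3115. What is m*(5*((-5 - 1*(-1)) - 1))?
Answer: 700425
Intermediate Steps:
m = -28017 (m = 18 + 9*(-3115) = 18 - 28035 = -28017)
m*(5*((-5 - 1*(-1)) - 1)) = -140085*((-5 - 1*(-1)) - 1) = -140085*((-5 + 1) - 1) = -140085*(-4 - 1) = -140085*(-5) = -28017*(-25) = 700425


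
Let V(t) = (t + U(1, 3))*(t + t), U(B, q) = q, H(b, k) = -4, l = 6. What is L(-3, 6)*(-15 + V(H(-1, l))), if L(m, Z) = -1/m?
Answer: -7/3 ≈ -2.3333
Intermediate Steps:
V(t) = 2*t*(3 + t) (V(t) = (t + 3)*(t + t) = (3 + t)*(2*t) = 2*t*(3 + t))
L(-3, 6)*(-15 + V(H(-1, l))) = (-1/(-3))*(-15 + 2*(-4)*(3 - 4)) = (-1*(-⅓))*(-15 + 2*(-4)*(-1)) = (-15 + 8)/3 = (⅓)*(-7) = -7/3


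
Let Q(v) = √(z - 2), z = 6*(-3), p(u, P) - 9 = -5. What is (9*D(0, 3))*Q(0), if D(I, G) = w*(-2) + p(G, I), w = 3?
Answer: -36*I*√5 ≈ -80.498*I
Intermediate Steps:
p(u, P) = 4 (p(u, P) = 9 - 5 = 4)
z = -18
Q(v) = 2*I*√5 (Q(v) = √(-18 - 2) = √(-20) = 2*I*√5)
D(I, G) = -2 (D(I, G) = 3*(-2) + 4 = -6 + 4 = -2)
(9*D(0, 3))*Q(0) = (9*(-2))*(2*I*√5) = -36*I*√5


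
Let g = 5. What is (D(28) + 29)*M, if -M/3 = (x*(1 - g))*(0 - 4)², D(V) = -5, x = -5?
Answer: -23040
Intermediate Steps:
M = -960 (M = -3*(-5*(1 - 1*5))*(0 - 4)² = -3*(-5*(1 - 5))*(-4)² = -3*(-5*(-4))*16 = -60*16 = -3*320 = -960)
(D(28) + 29)*M = (-5 + 29)*(-960) = 24*(-960) = -23040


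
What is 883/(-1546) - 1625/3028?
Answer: -2592987/2340644 ≈ -1.1078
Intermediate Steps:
883/(-1546) - 1625/3028 = 883*(-1/1546) - 1625*1/3028 = -883/1546 - 1625/3028 = -2592987/2340644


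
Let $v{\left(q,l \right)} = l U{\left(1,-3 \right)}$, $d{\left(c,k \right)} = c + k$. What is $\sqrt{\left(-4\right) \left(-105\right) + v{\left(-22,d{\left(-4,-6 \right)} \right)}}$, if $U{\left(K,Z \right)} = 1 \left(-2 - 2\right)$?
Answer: $2 \sqrt{115} \approx 21.448$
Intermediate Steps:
$U{\left(K,Z \right)} = -4$ ($U{\left(K,Z \right)} = 1 \left(-4\right) = -4$)
$v{\left(q,l \right)} = - 4 l$ ($v{\left(q,l \right)} = l \left(-4\right) = - 4 l$)
$\sqrt{\left(-4\right) \left(-105\right) + v{\left(-22,d{\left(-4,-6 \right)} \right)}} = \sqrt{\left(-4\right) \left(-105\right) - 4 \left(-4 - 6\right)} = \sqrt{420 - -40} = \sqrt{420 + 40} = \sqrt{460} = 2 \sqrt{115}$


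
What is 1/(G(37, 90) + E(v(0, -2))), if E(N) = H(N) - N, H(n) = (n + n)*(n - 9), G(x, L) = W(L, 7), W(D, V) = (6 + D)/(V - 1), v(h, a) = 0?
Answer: 1/16 ≈ 0.062500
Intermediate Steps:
W(D, V) = (6 + D)/(-1 + V)
G(x, L) = 1 + L/6 (G(x, L) = (6 + L)/(-1 + 7) = (6 + L)/6 = 1 + L/6)
H(n) = 2*n*(-9 + n) (H(n) = (2*n)*(-9 + n) = 2*n*(-9 + n))
E(N) = -N + 2*N*(-9 + N) (E(N) = 2*N*(-9 + N) - N = -N + 2*N*(-9 + N))
1/(G(37, 90) + E(v(0, -2))) = 1/((1 + (1/6)*90) + 0*(-19 + 2*0)) = 1/((1 + 15) + 0*(-19 + 0)) = 1/(16 + 0*(-19)) = 1/(16 + 0) = 1/16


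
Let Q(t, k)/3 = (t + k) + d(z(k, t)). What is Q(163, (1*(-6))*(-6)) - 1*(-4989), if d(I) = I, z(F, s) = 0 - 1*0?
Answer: 5586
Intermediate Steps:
z(F, s) = 0 (z(F, s) = 0 + 0 = 0)
Q(t, k) = 3*k + 3*t (Q(t, k) = 3*((t + k) + 0) = 3*((k + t) + 0) = 3*(k + t) = 3*k + 3*t)
Q(163, (1*(-6))*(-6)) - 1*(-4989) = (3*((1*(-6))*(-6)) + 3*163) - 1*(-4989) = (3*(-6*(-6)) + 489) + 4989 = (3*36 + 489) + 4989 = (108 + 489) + 4989 = 597 + 4989 = 5586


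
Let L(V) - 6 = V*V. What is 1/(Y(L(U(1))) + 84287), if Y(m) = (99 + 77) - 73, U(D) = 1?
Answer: 1/84390 ≈ 1.1850e-5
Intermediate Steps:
L(V) = 6 + V**2 (L(V) = 6 + V*V = 6 + V**2)
Y(m) = 103 (Y(m) = 176 - 73 = 103)
1/(Y(L(U(1))) + 84287) = 1/(103 + 84287) = 1/84390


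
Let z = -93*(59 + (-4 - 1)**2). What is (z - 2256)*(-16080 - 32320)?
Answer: 487291200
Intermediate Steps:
z = -7812 (z = -93*(59 + (-5)**2) = -93*(59 + 25) = -93*84 = -7812)
(z - 2256)*(-16080 - 32320) = (-7812 - 2256)*(-16080 - 32320) = -10068*(-48400) = 487291200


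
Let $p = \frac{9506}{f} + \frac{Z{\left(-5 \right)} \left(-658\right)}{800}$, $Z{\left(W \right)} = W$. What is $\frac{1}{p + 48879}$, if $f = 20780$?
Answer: $\frac{16624}{812640467} \approx 2.0457 \cdot 10^{-5}$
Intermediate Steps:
$p = \frac{75971}{16624}$ ($p = \frac{9506}{20780} + \frac{\left(-5\right) \left(-658\right)}{800} = 9506 \cdot \frac{1}{20780} + 3290 \cdot \frac{1}{800} = \frac{4753}{10390} + \frac{329}{80} = \frac{75971}{16624} \approx 4.57$)
$\frac{1}{p + 48879} = \frac{1}{\frac{75971}{16624} + 48879} = \frac{1}{\frac{812640467}{16624}} = \frac{16624}{812640467}$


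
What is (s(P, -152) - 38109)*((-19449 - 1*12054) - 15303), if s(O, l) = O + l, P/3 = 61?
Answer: 1782278868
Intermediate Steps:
P = 183 (P = 3*61 = 183)
(s(P, -152) - 38109)*((-19449 - 1*12054) - 15303) = ((183 - 152) - 38109)*((-19449 - 1*12054) - 15303) = (31 - 38109)*((-19449 - 12054) - 15303) = -38078*(-31503 - 15303) = -38078*(-46806) = 1782278868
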